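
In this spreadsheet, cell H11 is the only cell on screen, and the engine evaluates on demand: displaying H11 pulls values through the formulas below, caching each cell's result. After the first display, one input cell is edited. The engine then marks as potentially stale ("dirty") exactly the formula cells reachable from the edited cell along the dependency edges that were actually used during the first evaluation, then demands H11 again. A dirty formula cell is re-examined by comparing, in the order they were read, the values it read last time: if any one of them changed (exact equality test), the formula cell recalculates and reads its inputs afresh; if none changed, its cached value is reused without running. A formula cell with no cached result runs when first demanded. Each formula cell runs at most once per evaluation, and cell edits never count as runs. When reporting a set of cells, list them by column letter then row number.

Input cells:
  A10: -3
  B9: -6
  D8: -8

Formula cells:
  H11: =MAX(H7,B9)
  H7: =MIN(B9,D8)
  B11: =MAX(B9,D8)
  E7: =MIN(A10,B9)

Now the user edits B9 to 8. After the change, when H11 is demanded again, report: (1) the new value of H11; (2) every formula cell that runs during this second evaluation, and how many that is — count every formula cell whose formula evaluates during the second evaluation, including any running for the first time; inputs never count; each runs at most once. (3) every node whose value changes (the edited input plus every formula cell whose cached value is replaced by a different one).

Initial pass — values computed on the first demand:
  H7 = MIN(-6, -8) = -8
  H11 = MAX(-8, -6) = -6

Second demand — change propagation:
  H7: re-runs because B9 -6->8; new result -8 (unchanged).
  H11: re-runs because B9 -6->8; new result 8.

H11 now evaluates to 8.
Run set: H7, H11 (2 run).
Changed values: B9, H11.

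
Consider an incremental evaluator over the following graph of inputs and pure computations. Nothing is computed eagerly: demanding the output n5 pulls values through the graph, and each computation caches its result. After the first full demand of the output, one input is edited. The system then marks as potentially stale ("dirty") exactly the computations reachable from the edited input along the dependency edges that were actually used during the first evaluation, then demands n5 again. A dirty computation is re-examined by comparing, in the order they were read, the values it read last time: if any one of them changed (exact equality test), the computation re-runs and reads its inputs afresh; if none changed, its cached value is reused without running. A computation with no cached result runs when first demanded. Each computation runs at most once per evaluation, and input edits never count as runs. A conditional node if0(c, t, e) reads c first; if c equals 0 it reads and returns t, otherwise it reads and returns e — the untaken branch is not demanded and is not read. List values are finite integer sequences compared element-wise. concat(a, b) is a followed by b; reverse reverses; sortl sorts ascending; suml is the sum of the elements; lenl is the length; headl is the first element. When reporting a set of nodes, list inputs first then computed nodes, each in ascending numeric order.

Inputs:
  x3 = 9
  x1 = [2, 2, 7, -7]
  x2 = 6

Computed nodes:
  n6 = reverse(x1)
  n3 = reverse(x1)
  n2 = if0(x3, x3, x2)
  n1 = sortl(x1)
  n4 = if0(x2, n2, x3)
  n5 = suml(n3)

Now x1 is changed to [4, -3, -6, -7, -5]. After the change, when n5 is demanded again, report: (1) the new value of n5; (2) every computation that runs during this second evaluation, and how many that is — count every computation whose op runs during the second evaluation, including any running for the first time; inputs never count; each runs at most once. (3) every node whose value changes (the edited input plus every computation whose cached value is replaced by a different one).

Initial pass — values computed on the first demand:
  n3 = reverse([2, 2, 7, -7]) = [-7, 7, 2, 2]
  n5 = suml([-7, 7, 2, 2]) = 4

Second demand — change propagation:
  n3: re-runs because x1 [2, 2, 7, -7]->[4, -3, -6, -7, -5]; new result [-5, -7, -6, -3, 4].
  n5: re-runs because n3 [-7, 7, 2, 2]->[-5, -7, -6, -3, 4]; new result -17.

n5 now evaluates to -17.
Run set: n3, n5 (2 run).
Changed values: x1, n3, n5.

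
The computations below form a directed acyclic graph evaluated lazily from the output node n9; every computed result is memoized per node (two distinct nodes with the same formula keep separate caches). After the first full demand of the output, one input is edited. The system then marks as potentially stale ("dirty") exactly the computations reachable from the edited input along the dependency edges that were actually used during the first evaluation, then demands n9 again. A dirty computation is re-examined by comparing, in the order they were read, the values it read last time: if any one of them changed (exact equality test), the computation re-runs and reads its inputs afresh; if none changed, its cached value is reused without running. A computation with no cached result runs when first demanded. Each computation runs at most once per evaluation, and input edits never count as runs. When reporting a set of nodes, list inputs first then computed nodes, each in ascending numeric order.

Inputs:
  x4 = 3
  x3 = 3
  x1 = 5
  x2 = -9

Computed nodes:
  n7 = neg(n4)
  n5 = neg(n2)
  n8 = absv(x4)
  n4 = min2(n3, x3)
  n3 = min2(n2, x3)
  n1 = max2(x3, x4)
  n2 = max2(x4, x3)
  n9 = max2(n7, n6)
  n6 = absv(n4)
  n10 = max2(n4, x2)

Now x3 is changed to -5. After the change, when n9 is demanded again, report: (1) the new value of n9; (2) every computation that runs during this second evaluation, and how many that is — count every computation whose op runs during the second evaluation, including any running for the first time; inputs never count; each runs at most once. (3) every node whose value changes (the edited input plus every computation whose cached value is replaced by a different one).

Demanding n9 again yields 5.
6 computations run: n2, n3, n4, n6, n7, n9.
The nodes whose values change: x3, n3, n4, n6, n7, n9.

First demand of the output computes:
  n2 = max2(3, 3) = 3
  n3 = min2(3, 3) = 3
  n4 = min2(3, 3) = 3
  n6 = absv(3) = 3
  n7 = neg(3) = -3
  n9 = max2(-3, 3) = 3

After the edit, cleaning proceeds:
  n2: a read changed (x3 3->-5) — executes, giving 3 — identical to its old value.
  n3: a read changed (x3 3->-5) — executes, giving -5.
  n4: a read changed (n3 3->-5; x3 3->-5) — executes, giving -5.
  n6: a read changed (n4 3->-5) — executes, giving 5.
  n7: a read changed (n4 3->-5) — executes, giving 5.
  n9: a read changed (n7 -3->5; n6 3->5) — executes, giving 5.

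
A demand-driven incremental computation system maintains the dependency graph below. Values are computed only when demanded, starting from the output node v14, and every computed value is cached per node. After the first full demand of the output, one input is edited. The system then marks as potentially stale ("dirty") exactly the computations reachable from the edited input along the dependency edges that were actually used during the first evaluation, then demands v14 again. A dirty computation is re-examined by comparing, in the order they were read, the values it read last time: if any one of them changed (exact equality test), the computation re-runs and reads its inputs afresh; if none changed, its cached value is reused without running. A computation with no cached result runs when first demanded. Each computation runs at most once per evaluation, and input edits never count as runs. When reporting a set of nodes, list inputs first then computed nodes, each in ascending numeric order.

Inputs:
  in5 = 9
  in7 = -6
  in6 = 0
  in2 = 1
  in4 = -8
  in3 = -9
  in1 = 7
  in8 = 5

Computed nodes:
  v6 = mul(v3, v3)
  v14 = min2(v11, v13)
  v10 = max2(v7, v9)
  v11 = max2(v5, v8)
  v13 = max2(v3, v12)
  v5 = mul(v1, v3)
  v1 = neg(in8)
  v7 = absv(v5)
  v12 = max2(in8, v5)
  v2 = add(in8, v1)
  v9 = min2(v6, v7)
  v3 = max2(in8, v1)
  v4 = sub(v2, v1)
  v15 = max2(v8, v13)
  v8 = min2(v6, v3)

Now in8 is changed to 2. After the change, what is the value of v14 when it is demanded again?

First evaluation (everything demanded from the output):
  v1 = neg(5) = -5
  v3 = max2(5, -5) = 5
  v5 = mul(-5, 5) = -25
  v6 = mul(5, 5) = 25
  v8 = min2(25, 5) = 5
  v11 = max2(-25, 5) = 5
  v12 = max2(5, -25) = 5
  v13 = max2(5, 5) = 5
  v14 = min2(5, 5) = 5

Propagation after the edit:
  v1: runs — in8 5->2; result -2.
  v3: runs — in8 5->2; v1 -5->-2; result 2.
  v5: runs — v1 -5->-2; v3 5->2; result -4.
  v6: runs — v3 5->2; v3 5->2; result 4.
  v8: runs — v6 25->4; v3 5->2; result 2.
  v11: runs — v5 -25->-4; v8 5->2; result 2.
  v12: runs — in8 5->2; v5 -25->-4; result 2.
  v13: runs — v3 5->2; v12 5->2; result 2.
  v14: runs — v11 5->2; v13 5->2; result 2.

New value of v14: 2.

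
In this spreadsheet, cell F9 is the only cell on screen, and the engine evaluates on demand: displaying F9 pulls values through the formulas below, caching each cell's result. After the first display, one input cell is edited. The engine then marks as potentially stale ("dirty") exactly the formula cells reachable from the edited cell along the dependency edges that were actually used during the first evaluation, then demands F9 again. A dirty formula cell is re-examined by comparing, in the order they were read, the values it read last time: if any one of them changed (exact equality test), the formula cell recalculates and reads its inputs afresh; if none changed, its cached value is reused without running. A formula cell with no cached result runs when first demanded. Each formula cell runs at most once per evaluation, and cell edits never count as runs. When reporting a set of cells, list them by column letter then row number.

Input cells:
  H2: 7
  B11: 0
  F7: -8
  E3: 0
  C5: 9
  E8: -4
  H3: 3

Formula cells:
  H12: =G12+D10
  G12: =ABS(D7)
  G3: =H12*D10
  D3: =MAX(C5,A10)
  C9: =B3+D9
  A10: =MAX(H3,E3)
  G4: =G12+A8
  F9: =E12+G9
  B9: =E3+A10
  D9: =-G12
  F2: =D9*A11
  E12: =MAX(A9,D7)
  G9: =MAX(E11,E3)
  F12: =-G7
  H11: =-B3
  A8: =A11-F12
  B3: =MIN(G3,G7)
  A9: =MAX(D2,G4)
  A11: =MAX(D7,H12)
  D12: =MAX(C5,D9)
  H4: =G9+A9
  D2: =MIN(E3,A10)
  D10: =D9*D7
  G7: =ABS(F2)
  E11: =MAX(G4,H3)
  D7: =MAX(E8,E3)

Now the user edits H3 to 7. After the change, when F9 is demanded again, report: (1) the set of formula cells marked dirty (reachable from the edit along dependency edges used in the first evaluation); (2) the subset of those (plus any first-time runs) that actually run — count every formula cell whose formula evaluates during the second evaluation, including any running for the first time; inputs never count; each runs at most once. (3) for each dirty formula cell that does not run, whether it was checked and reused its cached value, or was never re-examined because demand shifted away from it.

Dirty set: A9, A10, D2, E11, E12, F9, G9.
Run set: A10, D2, E11, F9, G9 (5 run).
Re-examined without running (cache reused): A9, E12.
The important point: at A9 every value read last time is unchanged, so the dirty flag clears without a run.

Initial pass — values computed on the first demand:
  A10 = MAX(3, 0) = 3
  D2 = MIN(0, 3) = 0
  D7 = MAX(-4, 0) = 0
  G12 = ABS(0) = 0
  D9 = -(0) = 0
  D10 = 0 * 0 = 0
  H12 = 0 + 0 = 0
  A11 = MAX(0, 0) = 0
  F2 = 0 * 0 = 0
  G7 = ABS(0) = 0
  F12 = -(0) = 0
  A8 = 0 - 0 = 0
  G4 = 0 + 0 = 0
  A9 = MAX(0, 0) = 0
  E11 = MAX(0, 3) = 3
  E12 = MAX(0, 0) = 0
  G9 = MAX(3, 0) = 3
  F9 = 0 + 3 = 3

Second demand — change propagation:
  A10: re-runs because H3 3->7; new result 7.
  D2: re-runs because A10 3->7; new result 0 (unchanged).
  A9: re-examined; everything it read last time is the same (D2 unchanged, G4 unchanged) — cache 0 kept, no run.
  E11: re-runs because H3 3->7; new result 7.
  E12: re-examined; everything it read last time is the same (A9 unchanged, D7 unchanged) — cache 0 kept, no run.
  G9: re-runs because E11 3->7; new result 7.
  F9: re-runs because G9 3->7; new result 7.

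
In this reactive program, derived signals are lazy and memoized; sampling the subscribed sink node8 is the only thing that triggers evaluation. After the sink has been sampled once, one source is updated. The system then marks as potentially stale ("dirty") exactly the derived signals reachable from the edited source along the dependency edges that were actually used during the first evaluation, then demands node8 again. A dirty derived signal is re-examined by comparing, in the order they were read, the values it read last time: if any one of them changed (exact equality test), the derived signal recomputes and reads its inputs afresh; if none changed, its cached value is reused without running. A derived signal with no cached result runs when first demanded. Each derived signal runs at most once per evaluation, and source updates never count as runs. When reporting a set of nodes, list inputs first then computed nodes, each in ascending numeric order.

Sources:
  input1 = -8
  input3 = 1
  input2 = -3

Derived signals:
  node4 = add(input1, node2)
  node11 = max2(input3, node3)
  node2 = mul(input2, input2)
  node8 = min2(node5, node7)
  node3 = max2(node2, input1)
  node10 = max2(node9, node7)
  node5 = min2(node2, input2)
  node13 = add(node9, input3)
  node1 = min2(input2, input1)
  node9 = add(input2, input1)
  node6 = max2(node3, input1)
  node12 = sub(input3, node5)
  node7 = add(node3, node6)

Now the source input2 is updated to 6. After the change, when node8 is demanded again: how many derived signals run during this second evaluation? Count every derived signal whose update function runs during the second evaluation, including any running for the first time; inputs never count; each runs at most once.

6 derived signals run: node2, node3, node5, node6, node7, node8.

First demand of the output computes:
  node2 = mul(-3, -3) = 9
  node3 = max2(9, -8) = 9
  node5 = min2(9, -3) = -3
  node6 = max2(9, -8) = 9
  node7 = add(9, 9) = 18
  node8 = min2(-3, 18) = -3

After the edit, cleaning proceeds:
  node2: a read changed (input2 -3->6; input2 -3->6) — executes, giving 36.
  node3: a read changed (node2 9->36) — executes, giving 36.
  node5: a read changed (node2 9->36; input2 -3->6) — executes, giving 6.
  node6: a read changed (node3 9->36) — executes, giving 36.
  node7: a read changed (node3 9->36; node6 9->36) — executes, giving 72.
  node8: a read changed (node5 -3->6; node7 18->72) — executes, giving 6.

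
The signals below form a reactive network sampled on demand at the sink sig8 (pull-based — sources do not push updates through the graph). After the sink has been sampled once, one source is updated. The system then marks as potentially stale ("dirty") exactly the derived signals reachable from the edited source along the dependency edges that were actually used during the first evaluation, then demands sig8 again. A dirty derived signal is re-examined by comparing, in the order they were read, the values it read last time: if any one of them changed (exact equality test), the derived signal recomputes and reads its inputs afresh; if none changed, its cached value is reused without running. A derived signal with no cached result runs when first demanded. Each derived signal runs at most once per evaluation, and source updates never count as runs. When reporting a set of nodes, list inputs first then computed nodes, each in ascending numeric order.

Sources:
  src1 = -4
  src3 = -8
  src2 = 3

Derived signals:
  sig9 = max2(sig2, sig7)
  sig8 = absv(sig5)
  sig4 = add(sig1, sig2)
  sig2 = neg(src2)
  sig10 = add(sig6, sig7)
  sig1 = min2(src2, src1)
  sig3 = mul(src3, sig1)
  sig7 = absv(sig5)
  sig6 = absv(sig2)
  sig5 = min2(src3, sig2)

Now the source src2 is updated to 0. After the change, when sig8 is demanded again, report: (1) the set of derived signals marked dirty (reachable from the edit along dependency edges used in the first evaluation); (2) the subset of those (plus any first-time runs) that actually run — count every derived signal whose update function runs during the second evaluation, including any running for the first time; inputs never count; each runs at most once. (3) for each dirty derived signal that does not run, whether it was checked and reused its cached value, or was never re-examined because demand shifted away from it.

Initial pass — values computed on the first demand:
  sig2 = neg(3) = -3
  sig5 = min2(-8, -3) = -8
  sig8 = absv(-8) = 8

Second demand — change propagation:
  sig2: re-runs because src2 3->0; new result 0.
  sig5: re-runs because sig2 -3->0; new result -8 (unchanged).
  sig8: re-examined; everything it read last time is the same (sig5 unchanged) — cache 8 kept, no run.

The important point: sig5 recomputes to an identical value, and the output ends up unchanged.

Dirty set: sig2, sig5, sig8.
Run set: sig2, sig5 (2 run).
Re-examined without running (cache reused): sig8.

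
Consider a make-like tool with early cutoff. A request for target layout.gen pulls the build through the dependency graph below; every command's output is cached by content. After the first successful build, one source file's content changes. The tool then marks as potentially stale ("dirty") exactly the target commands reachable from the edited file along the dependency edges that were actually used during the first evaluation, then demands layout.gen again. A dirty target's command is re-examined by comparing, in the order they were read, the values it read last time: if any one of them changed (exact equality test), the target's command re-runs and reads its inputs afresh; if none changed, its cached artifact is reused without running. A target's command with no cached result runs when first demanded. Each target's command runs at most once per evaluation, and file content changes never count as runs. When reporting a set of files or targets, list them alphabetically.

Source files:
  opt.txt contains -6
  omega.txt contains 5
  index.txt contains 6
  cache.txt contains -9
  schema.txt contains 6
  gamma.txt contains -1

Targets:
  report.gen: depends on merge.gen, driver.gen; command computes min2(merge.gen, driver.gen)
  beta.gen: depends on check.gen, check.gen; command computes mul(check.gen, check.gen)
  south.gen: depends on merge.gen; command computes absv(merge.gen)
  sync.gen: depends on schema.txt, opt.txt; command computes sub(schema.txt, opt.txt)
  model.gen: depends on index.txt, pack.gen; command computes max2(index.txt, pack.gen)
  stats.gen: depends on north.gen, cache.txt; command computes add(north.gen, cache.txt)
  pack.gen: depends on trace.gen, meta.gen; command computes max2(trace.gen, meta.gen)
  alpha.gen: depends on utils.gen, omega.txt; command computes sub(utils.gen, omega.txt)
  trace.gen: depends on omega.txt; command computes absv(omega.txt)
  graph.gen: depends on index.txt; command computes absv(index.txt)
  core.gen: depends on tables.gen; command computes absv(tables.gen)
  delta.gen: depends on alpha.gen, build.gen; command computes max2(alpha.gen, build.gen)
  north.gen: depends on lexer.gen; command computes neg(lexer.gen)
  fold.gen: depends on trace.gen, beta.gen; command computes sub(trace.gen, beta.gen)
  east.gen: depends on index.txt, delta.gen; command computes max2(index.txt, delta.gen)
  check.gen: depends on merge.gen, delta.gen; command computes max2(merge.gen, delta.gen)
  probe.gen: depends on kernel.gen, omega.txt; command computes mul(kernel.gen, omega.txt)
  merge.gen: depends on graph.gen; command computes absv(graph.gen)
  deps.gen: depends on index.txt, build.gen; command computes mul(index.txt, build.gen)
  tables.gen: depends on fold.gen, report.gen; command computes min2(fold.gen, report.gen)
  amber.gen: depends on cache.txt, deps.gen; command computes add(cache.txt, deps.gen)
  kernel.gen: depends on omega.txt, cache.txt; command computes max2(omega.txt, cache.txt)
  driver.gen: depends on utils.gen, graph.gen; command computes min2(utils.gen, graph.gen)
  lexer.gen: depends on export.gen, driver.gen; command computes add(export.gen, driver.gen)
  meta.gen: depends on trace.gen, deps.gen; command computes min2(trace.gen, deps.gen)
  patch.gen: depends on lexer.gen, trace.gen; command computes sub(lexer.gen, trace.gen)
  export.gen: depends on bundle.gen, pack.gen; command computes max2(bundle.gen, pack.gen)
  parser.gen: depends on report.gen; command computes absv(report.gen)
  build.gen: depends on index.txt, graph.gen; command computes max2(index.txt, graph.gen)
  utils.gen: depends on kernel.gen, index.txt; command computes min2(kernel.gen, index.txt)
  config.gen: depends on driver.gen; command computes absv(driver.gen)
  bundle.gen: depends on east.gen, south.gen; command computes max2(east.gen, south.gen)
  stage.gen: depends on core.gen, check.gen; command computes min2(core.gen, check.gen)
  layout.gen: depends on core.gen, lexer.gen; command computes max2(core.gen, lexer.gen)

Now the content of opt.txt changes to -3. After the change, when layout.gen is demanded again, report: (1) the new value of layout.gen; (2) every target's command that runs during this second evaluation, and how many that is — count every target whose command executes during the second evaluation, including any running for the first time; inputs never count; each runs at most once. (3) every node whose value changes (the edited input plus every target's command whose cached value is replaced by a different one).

Demanding layout.gen again yields 31.
0 target commands run: none.
The nodes whose values change: opt.txt.
Note the shortcut — opt.txt feeds only undemanded nodes, so no recomputation happens.

First demand of the output computes:
  graph.gen = absv(6) = 6
  build.gen = max2(6, 6) = 6
  deps.gen = mul(6, 6) = 36
  kernel.gen = max2(5, -9) = 5
  merge.gen = absv(6) = 6
  south.gen = absv(6) = 6
  trace.gen = absv(5) = 5
  meta.gen = min2(5, 36) = 5
  pack.gen = max2(5, 5) = 5
  utils.gen = min2(5, 6) = 5
  alpha.gen = sub(5, 5) = 0
  delta.gen = max2(0, 6) = 6
  check.gen = max2(6, 6) = 6
  beta.gen = mul(6, 6) = 36
  driver.gen = min2(5, 6) = 5
  east.gen = max2(6, 6) = 6
  bundle.gen = max2(6, 6) = 6
  export.gen = max2(6, 5) = 6
  fold.gen = sub(5, 36) = -31
  lexer.gen = add(6, 5) = 11
  report.gen = min2(6, 5) = 5
  tables.gen = min2(-31, 5) = -31
  core.gen = absv(-31) = 31
  layout.gen = max2(31, 11) = 31

After the edit, cleaning proceeds:
  opt.txt only reaches undemanded nodes; the second demand re-runs nothing.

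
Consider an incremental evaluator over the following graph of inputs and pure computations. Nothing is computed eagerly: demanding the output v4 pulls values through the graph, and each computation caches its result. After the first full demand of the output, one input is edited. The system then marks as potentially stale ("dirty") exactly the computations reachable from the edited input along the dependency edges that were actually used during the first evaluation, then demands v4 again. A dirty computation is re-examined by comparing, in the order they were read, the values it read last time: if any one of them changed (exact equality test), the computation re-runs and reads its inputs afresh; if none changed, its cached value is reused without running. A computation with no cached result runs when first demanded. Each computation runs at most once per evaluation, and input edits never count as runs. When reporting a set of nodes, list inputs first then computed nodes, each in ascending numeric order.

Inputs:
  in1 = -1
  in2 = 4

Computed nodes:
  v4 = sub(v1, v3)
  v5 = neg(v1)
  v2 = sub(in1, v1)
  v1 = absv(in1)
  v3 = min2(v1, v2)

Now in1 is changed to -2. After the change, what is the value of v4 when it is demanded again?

Initial pass — values computed on the first demand:
  v1 = absv(-1) = 1
  v2 = sub(-1, 1) = -2
  v3 = min2(1, -2) = -2
  v4 = sub(1, -2) = 3

Second demand — change propagation:
  v1: re-runs because in1 -1->-2; new result 2.
  v2: re-runs because in1 -1->-2; v1 1->2; new result -4.
  v3: re-runs because v1 1->2; v2 -2->-4; new result -4.
  v4: re-runs because v1 1->2; v3 -2->-4; new result 6.

v4 now evaluates to 6.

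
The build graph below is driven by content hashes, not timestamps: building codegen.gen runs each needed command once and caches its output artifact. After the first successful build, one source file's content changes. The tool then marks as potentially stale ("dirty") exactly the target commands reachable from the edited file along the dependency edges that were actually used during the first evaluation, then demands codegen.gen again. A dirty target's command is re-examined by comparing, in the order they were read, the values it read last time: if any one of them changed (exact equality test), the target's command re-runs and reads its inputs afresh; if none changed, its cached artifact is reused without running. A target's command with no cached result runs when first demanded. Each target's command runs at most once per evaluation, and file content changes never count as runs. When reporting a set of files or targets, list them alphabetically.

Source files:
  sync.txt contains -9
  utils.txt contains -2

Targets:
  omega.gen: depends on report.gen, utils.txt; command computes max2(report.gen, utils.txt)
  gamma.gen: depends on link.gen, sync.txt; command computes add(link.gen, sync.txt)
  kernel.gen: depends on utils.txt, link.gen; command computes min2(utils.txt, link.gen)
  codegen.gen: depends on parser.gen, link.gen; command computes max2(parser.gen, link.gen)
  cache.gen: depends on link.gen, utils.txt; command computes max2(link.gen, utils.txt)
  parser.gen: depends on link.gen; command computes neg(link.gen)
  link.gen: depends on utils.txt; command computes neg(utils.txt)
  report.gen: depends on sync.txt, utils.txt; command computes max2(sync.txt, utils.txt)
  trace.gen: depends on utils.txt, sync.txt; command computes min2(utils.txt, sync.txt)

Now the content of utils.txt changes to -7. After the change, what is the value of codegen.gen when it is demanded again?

codegen.gen now evaluates to 7.

Initial pass — values computed on the first demand:
  link.gen = neg(-2) = 2
  parser.gen = neg(2) = -2
  codegen.gen = max2(-2, 2) = 2

Second demand — change propagation:
  link.gen: re-runs because utils.txt -2->-7; new result 7.
  parser.gen: re-runs because link.gen 2->7; new result -7.
  codegen.gen: re-runs because parser.gen -2->-7; link.gen 2->7; new result 7.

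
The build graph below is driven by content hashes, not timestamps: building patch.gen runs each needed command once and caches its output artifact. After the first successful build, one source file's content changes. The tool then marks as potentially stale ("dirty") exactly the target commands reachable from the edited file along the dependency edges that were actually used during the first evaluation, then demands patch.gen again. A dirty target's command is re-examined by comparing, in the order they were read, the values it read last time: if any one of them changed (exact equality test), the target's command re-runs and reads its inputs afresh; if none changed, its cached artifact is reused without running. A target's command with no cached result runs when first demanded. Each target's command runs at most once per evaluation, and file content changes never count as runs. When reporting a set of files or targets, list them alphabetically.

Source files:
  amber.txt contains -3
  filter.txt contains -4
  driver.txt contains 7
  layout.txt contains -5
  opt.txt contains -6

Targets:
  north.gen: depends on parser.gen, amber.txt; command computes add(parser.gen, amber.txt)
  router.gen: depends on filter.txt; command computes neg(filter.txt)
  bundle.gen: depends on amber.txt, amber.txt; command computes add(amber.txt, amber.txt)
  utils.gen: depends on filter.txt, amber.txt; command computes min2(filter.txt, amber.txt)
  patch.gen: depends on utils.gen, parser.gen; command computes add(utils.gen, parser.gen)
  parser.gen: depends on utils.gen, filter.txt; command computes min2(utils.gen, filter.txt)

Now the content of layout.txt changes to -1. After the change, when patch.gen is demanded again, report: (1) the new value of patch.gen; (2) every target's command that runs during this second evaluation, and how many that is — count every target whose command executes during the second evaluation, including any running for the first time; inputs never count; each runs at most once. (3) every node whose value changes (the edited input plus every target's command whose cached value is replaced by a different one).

patch.gen now evaluates to -8.
Run set: none (0 run).
Changed values: layout.txt.
The important point: nothing the output needs ever reads layout.txt, so the edit is invisible to it.

Initial pass — values computed on the first demand:
  utils.gen = min2(-4, -3) = -4
  parser.gen = min2(-4, -4) = -4
  patch.gen = add(-4, -4) = -8

Second demand — change propagation:
  no demanded computation ever read layout.txt, so the edit dirties nothing and nothing runs.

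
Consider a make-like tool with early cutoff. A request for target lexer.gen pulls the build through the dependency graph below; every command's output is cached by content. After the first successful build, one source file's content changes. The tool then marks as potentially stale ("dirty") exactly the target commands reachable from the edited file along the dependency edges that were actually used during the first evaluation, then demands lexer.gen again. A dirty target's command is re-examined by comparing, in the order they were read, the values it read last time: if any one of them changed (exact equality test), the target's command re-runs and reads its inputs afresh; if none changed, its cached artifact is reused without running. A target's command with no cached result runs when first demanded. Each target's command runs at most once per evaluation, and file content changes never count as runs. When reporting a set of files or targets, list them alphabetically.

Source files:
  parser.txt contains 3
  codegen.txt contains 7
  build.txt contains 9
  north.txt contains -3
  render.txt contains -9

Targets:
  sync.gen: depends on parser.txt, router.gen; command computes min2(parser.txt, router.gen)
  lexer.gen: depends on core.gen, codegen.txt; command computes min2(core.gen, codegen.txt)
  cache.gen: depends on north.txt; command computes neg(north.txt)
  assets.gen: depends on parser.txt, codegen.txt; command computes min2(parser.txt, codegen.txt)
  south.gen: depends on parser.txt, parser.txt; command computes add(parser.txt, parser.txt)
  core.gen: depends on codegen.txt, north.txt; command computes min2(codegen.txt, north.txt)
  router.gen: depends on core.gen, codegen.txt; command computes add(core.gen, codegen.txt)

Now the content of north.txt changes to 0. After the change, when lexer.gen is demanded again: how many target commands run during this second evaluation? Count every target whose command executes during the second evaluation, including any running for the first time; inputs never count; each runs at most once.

First demand of the output computes:
  core.gen = min2(7, -3) = -3
  lexer.gen = min2(-3, 7) = -3

After the edit, cleaning proceeds:
  core.gen: a read changed (north.txt -3->0) — executes, giving 0.
  lexer.gen: a read changed (core.gen -3->0) — executes, giving 0.

2 target commands run: core.gen, lexer.gen.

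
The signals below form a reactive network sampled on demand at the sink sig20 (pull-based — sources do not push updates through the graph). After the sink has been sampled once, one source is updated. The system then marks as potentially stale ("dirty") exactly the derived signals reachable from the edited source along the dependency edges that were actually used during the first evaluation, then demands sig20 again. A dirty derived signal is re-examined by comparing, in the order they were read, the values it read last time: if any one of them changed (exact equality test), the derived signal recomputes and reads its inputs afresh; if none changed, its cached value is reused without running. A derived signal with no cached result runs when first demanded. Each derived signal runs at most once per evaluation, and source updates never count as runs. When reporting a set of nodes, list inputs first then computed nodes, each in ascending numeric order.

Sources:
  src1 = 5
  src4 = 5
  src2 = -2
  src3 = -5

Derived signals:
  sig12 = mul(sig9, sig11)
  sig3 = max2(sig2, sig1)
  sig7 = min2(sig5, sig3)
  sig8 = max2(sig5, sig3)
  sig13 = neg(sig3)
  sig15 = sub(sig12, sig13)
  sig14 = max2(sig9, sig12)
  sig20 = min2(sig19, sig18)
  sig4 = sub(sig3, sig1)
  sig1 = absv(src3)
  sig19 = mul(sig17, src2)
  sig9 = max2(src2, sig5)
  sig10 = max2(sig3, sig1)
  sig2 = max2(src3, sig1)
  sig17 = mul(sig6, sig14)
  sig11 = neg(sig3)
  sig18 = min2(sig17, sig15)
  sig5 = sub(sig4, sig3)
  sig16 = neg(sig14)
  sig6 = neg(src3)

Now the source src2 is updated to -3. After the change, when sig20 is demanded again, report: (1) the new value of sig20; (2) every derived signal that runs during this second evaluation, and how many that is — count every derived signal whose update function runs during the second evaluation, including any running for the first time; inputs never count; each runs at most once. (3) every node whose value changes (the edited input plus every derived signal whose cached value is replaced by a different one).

Initial pass — values computed on the first demand:
  sig1 = absv(-5) = 5
  sig2 = max2(-5, 5) = 5
  sig3 = max2(5, 5) = 5
  sig4 = sub(5, 5) = 0
  sig5 = sub(0, 5) = -5
  sig6 = neg(-5) = 5
  sig9 = max2(-2, -5) = -2
  sig11 = neg(5) = -5
  sig12 = mul(-2, -5) = 10
  sig13 = neg(5) = -5
  sig14 = max2(-2, 10) = 10
  sig15 = sub(10, -5) = 15
  sig17 = mul(5, 10) = 50
  sig18 = min2(50, 15) = 15
  sig19 = mul(50, -2) = -100
  sig20 = min2(-100, 15) = -100

Second demand — change propagation:
  sig9: re-runs because src2 -2->-3; new result -3.
  sig12: re-runs because sig9 -2->-3; new result 15.
  sig14: re-runs because sig9 -2->-3; sig12 10->15; new result 15.
  sig15: re-runs because sig12 10->15; new result 20.
  sig17: re-runs because sig14 10->15; new result 75.
  sig18: re-runs because sig17 50->75; sig15 15->20; new result 20.
  sig19: re-runs because sig17 50->75; src2 -2->-3; new result -225.
  sig20: re-runs because sig19 -100->-225; sig18 15->20; new result -225.

sig20 now evaluates to -225.
Run set: sig9, sig12, sig14, sig15, sig17, sig18, sig19, sig20 (8 run).
Changed values: src2, sig9, sig12, sig14, sig15, sig17, sig18, sig19, sig20.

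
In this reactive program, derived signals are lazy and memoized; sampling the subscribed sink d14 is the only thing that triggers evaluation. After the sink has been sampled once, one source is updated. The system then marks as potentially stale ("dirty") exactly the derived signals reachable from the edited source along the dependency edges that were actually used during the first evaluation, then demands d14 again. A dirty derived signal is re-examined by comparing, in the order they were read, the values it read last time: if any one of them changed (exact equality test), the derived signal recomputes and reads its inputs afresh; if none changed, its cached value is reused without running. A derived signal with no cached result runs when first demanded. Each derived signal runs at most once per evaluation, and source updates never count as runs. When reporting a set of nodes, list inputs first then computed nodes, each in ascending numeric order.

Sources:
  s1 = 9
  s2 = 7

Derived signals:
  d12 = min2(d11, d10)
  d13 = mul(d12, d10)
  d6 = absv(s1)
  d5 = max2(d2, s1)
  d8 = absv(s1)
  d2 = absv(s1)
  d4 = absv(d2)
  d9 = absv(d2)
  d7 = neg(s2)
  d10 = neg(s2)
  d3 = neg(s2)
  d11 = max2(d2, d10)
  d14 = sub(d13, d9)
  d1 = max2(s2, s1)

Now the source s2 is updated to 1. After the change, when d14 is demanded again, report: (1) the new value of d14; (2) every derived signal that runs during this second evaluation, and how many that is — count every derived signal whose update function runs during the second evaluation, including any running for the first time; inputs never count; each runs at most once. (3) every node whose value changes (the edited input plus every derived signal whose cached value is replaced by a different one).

Demanding d14 again yields -8.
5 derived signals run: d10, d11, d12, d13, d14.
The nodes whose values change: s2, d10, d12, d13, d14.

First demand of the output computes:
  d2 = absv(9) = 9
  d9 = absv(9) = 9
  d10 = neg(7) = -7
  d11 = max2(9, -7) = 9
  d12 = min2(9, -7) = -7
  d13 = mul(-7, -7) = 49
  d14 = sub(49, 9) = 40

After the edit, cleaning proceeds:
  d10: a read changed (s2 7->1) — executes, giving -1.
  d11: a read changed (d10 -7->-1) — executes, giving 9 — identical to its old value.
  d12: a read changed (d10 -7->-1) — executes, giving -1.
  d13: a read changed (d12 -7->-1; d10 -7->-1) — executes, giving 1.
  d14: a read changed (d13 49->1) — executes, giving -8.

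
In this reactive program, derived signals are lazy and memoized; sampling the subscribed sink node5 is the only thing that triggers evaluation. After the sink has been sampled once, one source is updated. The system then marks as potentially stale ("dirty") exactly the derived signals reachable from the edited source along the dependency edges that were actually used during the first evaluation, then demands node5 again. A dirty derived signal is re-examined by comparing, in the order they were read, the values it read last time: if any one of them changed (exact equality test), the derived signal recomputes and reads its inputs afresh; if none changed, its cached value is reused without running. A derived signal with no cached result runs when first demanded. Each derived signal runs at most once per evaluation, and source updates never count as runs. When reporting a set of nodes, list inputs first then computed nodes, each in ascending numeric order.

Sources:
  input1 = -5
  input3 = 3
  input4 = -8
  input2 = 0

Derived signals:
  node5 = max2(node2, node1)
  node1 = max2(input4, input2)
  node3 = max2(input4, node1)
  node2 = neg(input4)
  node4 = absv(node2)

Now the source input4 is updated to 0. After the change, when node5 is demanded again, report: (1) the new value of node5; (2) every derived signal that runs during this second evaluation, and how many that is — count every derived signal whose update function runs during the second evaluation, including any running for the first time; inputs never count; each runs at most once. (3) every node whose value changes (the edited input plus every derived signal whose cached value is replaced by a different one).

Demanding node5 again yields 0.
3 derived signals run: node1, node2, node5.
The nodes whose values change: input4, node2, node5.

First demand of the output computes:
  node1 = max2(-8, 0) = 0
  node2 = neg(-8) = 8
  node5 = max2(8, 0) = 8

After the edit, cleaning proceeds:
  node1: a read changed (input4 -8->0) — executes, giving 0 — identical to its old value.
  node2: a read changed (input4 -8->0) — executes, giving 0.
  node5: a read changed (node2 8->0) — executes, giving 0.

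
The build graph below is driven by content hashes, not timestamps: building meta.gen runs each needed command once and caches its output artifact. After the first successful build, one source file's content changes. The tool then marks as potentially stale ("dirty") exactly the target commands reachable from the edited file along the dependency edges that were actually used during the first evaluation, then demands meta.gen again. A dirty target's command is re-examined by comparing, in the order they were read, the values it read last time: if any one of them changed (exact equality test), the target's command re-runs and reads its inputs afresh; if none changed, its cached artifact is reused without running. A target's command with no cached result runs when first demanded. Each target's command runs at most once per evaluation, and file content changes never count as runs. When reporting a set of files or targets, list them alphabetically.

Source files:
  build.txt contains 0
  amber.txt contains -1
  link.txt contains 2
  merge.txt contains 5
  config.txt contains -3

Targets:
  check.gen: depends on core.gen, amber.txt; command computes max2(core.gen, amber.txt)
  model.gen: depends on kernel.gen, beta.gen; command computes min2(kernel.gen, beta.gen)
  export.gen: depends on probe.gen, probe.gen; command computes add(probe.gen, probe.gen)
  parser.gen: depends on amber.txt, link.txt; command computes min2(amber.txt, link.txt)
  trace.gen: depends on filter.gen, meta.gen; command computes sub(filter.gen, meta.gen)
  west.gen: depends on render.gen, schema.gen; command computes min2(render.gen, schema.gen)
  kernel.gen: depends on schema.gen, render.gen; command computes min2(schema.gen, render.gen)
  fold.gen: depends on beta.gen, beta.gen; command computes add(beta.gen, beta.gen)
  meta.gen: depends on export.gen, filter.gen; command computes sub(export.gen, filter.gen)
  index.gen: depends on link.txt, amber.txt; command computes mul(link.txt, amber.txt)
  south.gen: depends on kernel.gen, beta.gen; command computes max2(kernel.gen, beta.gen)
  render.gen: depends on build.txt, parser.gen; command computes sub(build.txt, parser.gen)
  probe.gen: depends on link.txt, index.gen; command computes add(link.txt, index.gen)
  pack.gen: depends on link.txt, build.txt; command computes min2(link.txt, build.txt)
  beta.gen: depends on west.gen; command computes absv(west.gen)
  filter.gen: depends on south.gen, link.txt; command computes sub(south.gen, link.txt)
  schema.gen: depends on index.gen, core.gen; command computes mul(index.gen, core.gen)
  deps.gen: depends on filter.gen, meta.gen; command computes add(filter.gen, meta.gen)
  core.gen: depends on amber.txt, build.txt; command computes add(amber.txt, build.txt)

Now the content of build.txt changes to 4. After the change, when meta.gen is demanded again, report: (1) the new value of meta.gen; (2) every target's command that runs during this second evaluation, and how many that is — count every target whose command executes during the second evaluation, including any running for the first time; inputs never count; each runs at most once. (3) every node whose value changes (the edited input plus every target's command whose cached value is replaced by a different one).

Initial pass — values computed on the first demand:
  core.gen = add(-1, 0) = -1
  index.gen = mul(2, -1) = -2
  parser.gen = min2(-1, 2) = -1
  probe.gen = add(2, -2) = 0
  export.gen = add(0, 0) = 0
  render.gen = sub(0, -1) = 1
  schema.gen = mul(-2, -1) = 2
  kernel.gen = min2(2, 1) = 1
  west.gen = min2(1, 2) = 1
  beta.gen = absv(1) = 1
  south.gen = max2(1, 1) = 1
  filter.gen = sub(1, 2) = -1
  meta.gen = sub(0, -1) = 1

Second demand — change propagation:
  core.gen: re-runs because build.txt 0->4; new result 3.
  render.gen: re-runs because build.txt 0->4; new result 5.
  schema.gen: re-runs because core.gen -1->3; new result -6.
  kernel.gen: re-runs because schema.gen 2->-6; render.gen 1->5; new result -6.
  west.gen: re-runs because render.gen 1->5; schema.gen 2->-6; new result -6.
  beta.gen: re-runs because west.gen 1->-6; new result 6.
  south.gen: re-runs because kernel.gen 1->-6; beta.gen 1->6; new result 6.
  filter.gen: re-runs because south.gen 1->6; new result 4.
  meta.gen: re-runs because filter.gen -1->4; new result -4.

meta.gen now evaluates to -4.
Run set: beta.gen, core.gen, filter.gen, kernel.gen, meta.gen, render.gen, schema.gen, south.gen, west.gen (9 run).
Changed values: beta.gen, build.txt, core.gen, filter.gen, kernel.gen, meta.gen, render.gen, schema.gen, south.gen, west.gen.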